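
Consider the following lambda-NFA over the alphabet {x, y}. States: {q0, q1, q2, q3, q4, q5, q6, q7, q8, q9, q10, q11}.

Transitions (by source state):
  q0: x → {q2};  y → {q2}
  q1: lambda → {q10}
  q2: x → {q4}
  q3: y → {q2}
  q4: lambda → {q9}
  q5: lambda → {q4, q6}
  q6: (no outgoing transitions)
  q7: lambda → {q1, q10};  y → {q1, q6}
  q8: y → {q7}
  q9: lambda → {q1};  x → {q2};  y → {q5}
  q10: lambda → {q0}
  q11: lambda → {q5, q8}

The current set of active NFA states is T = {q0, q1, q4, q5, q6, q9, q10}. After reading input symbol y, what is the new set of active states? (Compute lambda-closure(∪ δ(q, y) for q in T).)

q0 on y → {q2}.
q9 on y → {q5}.
No y-transition from q1, q4, q5, q6, q10.
Union after reading y: {q2, q5}.
Now take the lambda-closure:
From q5 via lambda: add q4, q6.
From q4 via lambda: add q9.
From q9 via lambda: add q1.
From q1 via lambda: add q10.
From q10 via lambda: add q0.
No new states can be added; the closed set is {q0, q1, q2, q4, q5, q6, q9, q10}.

{q0, q1, q2, q4, q5, q6, q9, q10}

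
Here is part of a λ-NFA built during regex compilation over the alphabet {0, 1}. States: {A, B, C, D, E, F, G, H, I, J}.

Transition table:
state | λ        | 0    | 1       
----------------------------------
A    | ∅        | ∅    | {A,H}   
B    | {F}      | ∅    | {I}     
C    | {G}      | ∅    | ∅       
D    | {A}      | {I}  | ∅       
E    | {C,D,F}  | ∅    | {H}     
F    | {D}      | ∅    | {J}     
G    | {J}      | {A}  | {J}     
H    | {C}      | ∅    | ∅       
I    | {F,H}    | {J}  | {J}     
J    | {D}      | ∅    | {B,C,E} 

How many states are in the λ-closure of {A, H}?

Start with {A, H}.
From H via λ: add C.
From C via λ: add G.
From G via λ: add J.
From J via λ: add D.
λ-closure = {A, C, D, G, H, J}, which has 6 states.

6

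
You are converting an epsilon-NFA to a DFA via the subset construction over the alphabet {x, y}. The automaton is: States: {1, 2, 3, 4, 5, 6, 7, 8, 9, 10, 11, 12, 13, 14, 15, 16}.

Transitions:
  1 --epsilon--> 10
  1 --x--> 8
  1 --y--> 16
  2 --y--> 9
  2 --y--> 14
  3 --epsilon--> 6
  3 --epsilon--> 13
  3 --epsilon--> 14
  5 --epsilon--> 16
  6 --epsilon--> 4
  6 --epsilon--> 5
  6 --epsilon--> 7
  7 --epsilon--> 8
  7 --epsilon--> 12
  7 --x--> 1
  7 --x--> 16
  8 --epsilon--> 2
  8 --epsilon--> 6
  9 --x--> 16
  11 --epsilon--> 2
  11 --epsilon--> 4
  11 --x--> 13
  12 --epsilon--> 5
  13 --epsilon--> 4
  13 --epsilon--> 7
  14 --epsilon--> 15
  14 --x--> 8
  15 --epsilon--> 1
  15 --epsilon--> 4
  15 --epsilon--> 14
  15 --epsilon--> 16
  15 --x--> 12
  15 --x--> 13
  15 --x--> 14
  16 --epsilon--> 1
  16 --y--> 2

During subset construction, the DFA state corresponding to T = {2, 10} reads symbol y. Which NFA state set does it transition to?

{1, 4, 9, 10, 14, 15, 16}

2 on y → {9, 14}.
No y-transition from 10.
Union after reading y: {9, 14}.
Now take the epsilon-closure:
From 14 via epsilon: add 15.
From 15 via epsilon: add 1, 4, 16.
From 1 via epsilon: add 10.
No new states can be added; the closed set is {1, 4, 9, 10, 14, 15, 16}.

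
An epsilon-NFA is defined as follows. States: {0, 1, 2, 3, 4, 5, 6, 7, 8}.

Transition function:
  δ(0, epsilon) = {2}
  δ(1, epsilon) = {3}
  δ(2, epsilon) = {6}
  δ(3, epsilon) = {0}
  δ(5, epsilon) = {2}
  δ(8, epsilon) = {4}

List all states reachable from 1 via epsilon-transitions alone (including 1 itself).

Start with {1}.
From 1 via epsilon: add 3.
From 3 via epsilon: add 0.
From 0 via epsilon: add 2.
From 2 via epsilon: add 6.
No new states can be added; the closed set is {0, 1, 2, 3, 6}.

{0, 1, 2, 3, 6}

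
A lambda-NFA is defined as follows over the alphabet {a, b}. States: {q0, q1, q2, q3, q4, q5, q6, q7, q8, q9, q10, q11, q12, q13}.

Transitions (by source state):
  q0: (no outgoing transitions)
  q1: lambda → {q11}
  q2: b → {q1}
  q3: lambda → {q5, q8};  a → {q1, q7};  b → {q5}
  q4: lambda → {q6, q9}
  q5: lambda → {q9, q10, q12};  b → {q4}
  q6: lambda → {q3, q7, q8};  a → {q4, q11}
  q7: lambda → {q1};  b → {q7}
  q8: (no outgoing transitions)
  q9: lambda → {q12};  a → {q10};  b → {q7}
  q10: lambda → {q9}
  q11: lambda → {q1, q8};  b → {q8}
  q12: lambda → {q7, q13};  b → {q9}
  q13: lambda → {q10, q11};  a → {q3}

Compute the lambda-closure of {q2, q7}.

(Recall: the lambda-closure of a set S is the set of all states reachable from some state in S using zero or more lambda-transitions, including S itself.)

Start with {q2, q7}.
From q7 via lambda: add q1.
From q1 via lambda: add q11.
From q11 via lambda: add q8.
No new states can be added; the closed set is {q1, q2, q7, q8, q11}.

{q1, q2, q7, q8, q11}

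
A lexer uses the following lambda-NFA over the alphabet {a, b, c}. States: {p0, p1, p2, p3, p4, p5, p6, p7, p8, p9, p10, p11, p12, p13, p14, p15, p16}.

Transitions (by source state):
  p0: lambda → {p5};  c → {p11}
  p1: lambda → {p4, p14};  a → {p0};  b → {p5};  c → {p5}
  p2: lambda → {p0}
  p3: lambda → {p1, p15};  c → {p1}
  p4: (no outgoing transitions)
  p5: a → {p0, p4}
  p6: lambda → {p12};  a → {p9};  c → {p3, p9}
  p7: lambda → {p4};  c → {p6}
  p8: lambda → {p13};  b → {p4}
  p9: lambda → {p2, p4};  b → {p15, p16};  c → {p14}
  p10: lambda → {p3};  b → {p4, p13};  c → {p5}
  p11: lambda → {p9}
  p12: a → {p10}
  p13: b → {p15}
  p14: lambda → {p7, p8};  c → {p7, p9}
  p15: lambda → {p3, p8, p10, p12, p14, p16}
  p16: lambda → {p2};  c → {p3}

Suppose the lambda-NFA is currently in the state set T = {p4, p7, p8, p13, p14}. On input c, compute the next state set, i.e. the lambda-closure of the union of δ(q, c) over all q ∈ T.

p7 on c → {p6}.
p14 on c → {p7, p9}.
No c-transition from p4, p8, p13.
Union after reading c: {p6, p7, p9}.
Now take the lambda-closure:
From p6 via lambda: add p12.
From p7 via lambda: add p4.
From p9 via lambda: add p2.
From p2 via lambda: add p0.
From p0 via lambda: add p5.
No new states can be added; the closed set is {p0, p2, p4, p5, p6, p7, p9, p12}.

{p0, p2, p4, p5, p6, p7, p9, p12}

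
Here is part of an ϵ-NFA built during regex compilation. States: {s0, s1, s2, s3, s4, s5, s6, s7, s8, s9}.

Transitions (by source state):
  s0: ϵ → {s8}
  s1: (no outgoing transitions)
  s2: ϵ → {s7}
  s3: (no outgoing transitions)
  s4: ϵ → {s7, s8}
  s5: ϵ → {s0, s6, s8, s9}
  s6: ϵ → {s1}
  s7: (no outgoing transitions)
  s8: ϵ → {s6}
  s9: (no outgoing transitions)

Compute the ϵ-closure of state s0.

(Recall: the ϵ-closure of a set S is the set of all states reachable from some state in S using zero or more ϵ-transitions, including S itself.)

{s0, s1, s6, s8}

Start with {s0}.
From s0 via ϵ: add s8.
From s8 via ϵ: add s6.
From s6 via ϵ: add s1.
No new states can be added; the closed set is {s0, s1, s6, s8}.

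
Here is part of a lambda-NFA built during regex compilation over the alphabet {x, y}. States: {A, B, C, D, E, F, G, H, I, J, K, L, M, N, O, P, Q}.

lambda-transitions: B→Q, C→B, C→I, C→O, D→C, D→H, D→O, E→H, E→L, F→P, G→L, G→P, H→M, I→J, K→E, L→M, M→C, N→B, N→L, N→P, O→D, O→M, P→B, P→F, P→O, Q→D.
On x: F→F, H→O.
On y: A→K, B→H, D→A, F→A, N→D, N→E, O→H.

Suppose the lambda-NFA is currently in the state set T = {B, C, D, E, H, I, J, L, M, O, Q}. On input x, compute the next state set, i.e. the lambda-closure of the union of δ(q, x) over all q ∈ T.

{B, C, D, H, I, J, M, O, Q}

H on x → {O}.
No x-transition from B, C, D, E, I, J, L, M, O, Q.
Union after reading x: {O}.
Now take the lambda-closure:
From O via lambda: add D, M.
From D via lambda: add C, H.
From C via lambda: add B, I.
From B via lambda: add Q.
From I via lambda: add J.
No new states can be added; the closed set is {B, C, D, H, I, J, M, O, Q}.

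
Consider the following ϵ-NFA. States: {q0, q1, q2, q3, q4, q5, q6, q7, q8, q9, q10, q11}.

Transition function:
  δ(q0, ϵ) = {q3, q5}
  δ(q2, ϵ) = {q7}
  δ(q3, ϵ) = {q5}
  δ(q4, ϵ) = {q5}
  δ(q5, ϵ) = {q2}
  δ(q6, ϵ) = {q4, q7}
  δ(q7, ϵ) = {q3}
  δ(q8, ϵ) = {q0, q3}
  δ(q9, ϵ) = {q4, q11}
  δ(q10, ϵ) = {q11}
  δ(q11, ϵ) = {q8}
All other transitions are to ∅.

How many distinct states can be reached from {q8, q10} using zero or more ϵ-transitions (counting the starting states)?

8

Start with {q8, q10}.
From q8 via ϵ: add q0, q3.
From q10 via ϵ: add q11.
From q0 via ϵ: add q5.
From q5 via ϵ: add q2.
From q2 via ϵ: add q7.
ϵ-closure = {q0, q2, q3, q5, q7, q8, q10, q11}, which has 8 states.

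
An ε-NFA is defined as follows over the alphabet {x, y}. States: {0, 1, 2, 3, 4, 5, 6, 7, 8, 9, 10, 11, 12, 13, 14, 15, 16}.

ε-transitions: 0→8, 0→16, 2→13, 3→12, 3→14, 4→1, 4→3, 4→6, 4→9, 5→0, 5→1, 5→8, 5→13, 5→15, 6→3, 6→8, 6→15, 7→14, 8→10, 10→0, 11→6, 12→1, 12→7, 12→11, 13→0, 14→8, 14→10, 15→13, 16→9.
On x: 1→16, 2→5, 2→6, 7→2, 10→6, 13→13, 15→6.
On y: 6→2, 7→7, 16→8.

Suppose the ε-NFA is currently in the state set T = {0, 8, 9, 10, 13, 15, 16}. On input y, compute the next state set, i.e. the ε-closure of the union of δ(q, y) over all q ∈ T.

16 on y → {8}.
No y-transition from 0, 8, 9, 10, 13, 15.
Union after reading y: {8}.
Now take the ε-closure:
From 8 via ε: add 10.
From 10 via ε: add 0.
From 0 via ε: add 16.
From 16 via ε: add 9.
No new states can be added; the closed set is {0, 8, 9, 10, 16}.

{0, 8, 9, 10, 16}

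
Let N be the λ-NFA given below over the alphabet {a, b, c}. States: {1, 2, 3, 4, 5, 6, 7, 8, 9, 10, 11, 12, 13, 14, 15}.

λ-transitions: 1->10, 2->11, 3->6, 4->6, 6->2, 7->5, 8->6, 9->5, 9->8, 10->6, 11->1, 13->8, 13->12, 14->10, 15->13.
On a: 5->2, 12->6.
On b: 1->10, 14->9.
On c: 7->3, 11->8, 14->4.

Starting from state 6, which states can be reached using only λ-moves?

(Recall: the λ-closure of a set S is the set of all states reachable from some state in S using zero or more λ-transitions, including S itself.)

Start with {6}.
From 6 via λ: add 2.
From 2 via λ: add 11.
From 11 via λ: add 1.
From 1 via λ: add 10.
No new states can be added; the closed set is {1, 2, 6, 10, 11}.

{1, 2, 6, 10, 11}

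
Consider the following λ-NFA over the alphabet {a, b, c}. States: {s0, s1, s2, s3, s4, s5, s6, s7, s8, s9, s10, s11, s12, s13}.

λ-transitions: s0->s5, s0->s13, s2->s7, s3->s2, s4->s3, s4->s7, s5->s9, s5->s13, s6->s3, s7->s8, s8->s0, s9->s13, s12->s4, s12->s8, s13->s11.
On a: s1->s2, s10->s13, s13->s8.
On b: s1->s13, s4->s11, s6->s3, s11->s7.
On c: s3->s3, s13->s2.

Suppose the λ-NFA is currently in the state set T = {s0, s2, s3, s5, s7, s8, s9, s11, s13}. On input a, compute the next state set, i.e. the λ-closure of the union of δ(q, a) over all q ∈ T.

s13 on a → {s8}.
No a-transition from s0, s2, s3, s5, s7, s8, s9, s11.
Union after reading a: {s8}.
Now take the λ-closure:
From s8 via λ: add s0.
From s0 via λ: add s5, s13.
From s5 via λ: add s9.
From s13 via λ: add s11.
No new states can be added; the closed set is {s0, s5, s8, s9, s11, s13}.

{s0, s5, s8, s9, s11, s13}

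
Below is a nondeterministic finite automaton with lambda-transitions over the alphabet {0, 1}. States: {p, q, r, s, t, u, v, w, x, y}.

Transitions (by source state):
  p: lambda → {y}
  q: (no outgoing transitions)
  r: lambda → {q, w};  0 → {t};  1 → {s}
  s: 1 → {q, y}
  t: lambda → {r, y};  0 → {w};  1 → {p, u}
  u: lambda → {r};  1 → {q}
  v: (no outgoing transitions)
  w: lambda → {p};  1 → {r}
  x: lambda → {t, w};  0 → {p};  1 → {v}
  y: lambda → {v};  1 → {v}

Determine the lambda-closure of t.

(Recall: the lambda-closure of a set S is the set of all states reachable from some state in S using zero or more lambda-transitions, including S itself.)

{p, q, r, t, v, w, y}

Start with {t}.
From t via lambda: add r, y.
From r via lambda: add q, w.
From y via lambda: add v.
From w via lambda: add p.
No new states can be added; the closed set is {p, q, r, t, v, w, y}.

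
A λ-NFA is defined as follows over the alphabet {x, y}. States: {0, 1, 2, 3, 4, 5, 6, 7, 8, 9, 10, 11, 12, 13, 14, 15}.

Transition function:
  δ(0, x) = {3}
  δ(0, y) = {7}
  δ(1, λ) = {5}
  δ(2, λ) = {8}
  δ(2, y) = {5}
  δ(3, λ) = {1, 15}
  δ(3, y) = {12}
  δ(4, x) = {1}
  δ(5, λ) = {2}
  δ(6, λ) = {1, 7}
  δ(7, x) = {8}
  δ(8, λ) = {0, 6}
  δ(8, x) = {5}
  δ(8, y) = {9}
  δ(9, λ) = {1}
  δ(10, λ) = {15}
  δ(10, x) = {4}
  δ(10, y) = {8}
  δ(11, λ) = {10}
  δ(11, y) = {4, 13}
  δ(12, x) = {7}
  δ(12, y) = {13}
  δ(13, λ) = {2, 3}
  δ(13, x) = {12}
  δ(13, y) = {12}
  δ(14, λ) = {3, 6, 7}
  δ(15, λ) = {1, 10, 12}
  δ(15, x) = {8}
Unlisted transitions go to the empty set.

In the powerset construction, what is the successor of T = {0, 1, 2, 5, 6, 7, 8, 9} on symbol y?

{0, 1, 2, 5, 6, 7, 8, 9}

0 on y → {7}.
2 on y → {5}.
8 on y → {9}.
No y-transition from 1, 5, 6, 7, 9.
Union after reading y: {5, 7, 9}.
Now take the λ-closure:
From 5 via λ: add 2.
From 9 via λ: add 1.
From 2 via λ: add 8.
From 8 via λ: add 0, 6.
No new states can be added; the closed set is {0, 1, 2, 5, 6, 7, 8, 9}.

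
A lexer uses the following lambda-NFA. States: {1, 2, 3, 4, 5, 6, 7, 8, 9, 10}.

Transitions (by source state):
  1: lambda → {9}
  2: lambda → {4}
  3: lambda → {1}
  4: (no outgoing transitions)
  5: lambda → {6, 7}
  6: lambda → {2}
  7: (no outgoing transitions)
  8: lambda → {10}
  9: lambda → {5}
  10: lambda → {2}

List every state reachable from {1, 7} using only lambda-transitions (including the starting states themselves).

Start with {1, 7}.
From 1 via lambda: add 9.
From 9 via lambda: add 5.
From 5 via lambda: add 6.
From 6 via lambda: add 2.
From 2 via lambda: add 4.
No new states can be added; the closed set is {1, 2, 4, 5, 6, 7, 9}.

{1, 2, 4, 5, 6, 7, 9}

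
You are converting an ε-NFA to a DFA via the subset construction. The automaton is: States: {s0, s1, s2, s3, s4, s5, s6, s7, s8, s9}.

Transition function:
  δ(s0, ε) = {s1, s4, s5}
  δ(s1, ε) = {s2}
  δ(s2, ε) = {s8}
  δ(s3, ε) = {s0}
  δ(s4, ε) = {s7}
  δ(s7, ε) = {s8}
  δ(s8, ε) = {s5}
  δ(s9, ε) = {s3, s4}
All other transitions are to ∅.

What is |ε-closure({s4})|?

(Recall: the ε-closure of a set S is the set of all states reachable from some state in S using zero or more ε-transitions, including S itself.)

4

Start with {s4}.
From s4 via ε: add s7.
From s7 via ε: add s8.
From s8 via ε: add s5.
ε-closure = {s4, s5, s7, s8}, which has 4 states.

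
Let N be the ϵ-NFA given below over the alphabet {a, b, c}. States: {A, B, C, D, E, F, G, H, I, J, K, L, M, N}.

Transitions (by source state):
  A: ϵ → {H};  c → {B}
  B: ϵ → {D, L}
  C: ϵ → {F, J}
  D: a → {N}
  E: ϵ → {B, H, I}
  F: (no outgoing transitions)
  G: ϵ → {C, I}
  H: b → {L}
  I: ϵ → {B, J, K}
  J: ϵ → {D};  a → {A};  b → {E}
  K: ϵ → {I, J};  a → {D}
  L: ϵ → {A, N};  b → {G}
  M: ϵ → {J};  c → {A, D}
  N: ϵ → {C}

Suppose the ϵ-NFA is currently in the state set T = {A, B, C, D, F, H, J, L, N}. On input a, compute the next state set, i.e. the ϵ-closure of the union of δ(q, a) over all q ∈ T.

{A, C, D, F, H, J, N}

D on a → {N}.
J on a → {A}.
No a-transition from A, B, C, F, H, L, N.
Union after reading a: {A, N}.
Now take the ϵ-closure:
From A via ϵ: add H.
From N via ϵ: add C.
From C via ϵ: add F, J.
From J via ϵ: add D.
No new states can be added; the closed set is {A, C, D, F, H, J, N}.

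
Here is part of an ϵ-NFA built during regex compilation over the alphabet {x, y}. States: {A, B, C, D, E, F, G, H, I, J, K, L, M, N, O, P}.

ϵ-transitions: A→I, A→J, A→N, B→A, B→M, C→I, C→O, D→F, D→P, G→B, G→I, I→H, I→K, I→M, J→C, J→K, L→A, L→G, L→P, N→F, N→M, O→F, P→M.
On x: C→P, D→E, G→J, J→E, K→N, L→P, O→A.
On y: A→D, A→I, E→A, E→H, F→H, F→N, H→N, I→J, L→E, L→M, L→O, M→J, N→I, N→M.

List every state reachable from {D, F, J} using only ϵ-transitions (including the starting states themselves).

Start with {D, F, J}.
From D via ϵ: add P.
From J via ϵ: add C, K.
From C via ϵ: add I, O.
From P via ϵ: add M.
From I via ϵ: add H.
No new states can be added; the closed set is {C, D, F, H, I, J, K, M, O, P}.

{C, D, F, H, I, J, K, M, O, P}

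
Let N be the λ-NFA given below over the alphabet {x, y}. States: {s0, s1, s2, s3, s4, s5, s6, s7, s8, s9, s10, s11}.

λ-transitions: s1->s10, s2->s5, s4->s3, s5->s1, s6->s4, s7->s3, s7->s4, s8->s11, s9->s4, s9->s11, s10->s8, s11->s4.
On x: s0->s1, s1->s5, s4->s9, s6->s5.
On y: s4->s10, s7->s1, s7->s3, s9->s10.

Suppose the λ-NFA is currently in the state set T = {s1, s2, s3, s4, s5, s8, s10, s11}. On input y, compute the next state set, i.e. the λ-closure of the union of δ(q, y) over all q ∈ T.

{s3, s4, s8, s10, s11}

s4 on y → {s10}.
No y-transition from s1, s2, s3, s5, s8, s10, s11.
Union after reading y: {s10}.
Now take the λ-closure:
From s10 via λ: add s8.
From s8 via λ: add s11.
From s11 via λ: add s4.
From s4 via λ: add s3.
No new states can be added; the closed set is {s3, s4, s8, s10, s11}.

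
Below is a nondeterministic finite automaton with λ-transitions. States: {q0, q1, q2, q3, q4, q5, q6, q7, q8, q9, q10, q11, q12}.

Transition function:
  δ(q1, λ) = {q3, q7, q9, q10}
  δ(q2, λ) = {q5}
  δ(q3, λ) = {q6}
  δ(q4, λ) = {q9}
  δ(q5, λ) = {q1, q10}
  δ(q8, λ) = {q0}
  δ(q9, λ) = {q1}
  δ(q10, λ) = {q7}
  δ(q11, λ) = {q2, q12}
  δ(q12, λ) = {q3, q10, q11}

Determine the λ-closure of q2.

Start with {q2}.
From q2 via λ: add q5.
From q5 via λ: add q1, q10.
From q1 via λ: add q3, q7, q9.
From q3 via λ: add q6.
No new states can be added; the closed set is {q1, q2, q3, q5, q6, q7, q9, q10}.

{q1, q2, q3, q5, q6, q7, q9, q10}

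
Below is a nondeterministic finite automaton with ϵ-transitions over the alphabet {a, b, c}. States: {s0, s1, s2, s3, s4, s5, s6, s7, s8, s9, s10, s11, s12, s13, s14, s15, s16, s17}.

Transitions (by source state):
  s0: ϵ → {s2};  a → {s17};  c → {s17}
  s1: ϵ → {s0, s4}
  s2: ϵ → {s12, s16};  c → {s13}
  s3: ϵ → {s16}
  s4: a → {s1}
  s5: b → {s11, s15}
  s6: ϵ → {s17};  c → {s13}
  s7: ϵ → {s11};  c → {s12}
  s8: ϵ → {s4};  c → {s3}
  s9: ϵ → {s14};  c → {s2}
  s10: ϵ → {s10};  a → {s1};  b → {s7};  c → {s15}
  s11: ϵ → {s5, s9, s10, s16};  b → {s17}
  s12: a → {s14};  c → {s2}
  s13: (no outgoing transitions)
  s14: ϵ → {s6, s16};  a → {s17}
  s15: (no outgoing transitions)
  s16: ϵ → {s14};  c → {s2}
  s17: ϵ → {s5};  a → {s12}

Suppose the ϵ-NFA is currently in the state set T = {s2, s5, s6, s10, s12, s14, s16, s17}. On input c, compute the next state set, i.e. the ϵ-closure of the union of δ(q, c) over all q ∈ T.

{s2, s5, s6, s12, s13, s14, s15, s16, s17}

s2 on c → {s13}.
s6 on c → {s13}.
s10 on c → {s15}.
s12 on c → {s2}.
s16 on c → {s2}.
No c-transition from s5, s14, s17.
Union after reading c: {s2, s13, s15}.
Now take the ϵ-closure:
From s2 via ϵ: add s12, s16.
From s16 via ϵ: add s14.
From s14 via ϵ: add s6.
From s6 via ϵ: add s17.
From s17 via ϵ: add s5.
No new states can be added; the closed set is {s2, s5, s6, s12, s13, s14, s15, s16, s17}.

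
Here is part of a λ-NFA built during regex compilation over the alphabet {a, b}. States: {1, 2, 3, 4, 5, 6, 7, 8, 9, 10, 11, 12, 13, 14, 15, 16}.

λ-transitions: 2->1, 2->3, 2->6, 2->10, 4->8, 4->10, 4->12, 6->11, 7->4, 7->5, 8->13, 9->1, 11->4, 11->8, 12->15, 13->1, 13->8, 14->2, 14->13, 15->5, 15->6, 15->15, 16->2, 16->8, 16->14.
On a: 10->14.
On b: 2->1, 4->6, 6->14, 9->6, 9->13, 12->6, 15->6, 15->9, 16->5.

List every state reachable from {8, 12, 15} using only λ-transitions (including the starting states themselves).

Start with {8, 12, 15}.
From 8 via λ: add 13.
From 15 via λ: add 5, 6.
From 6 via λ: add 11.
From 13 via λ: add 1.
From 11 via λ: add 4.
From 4 via λ: add 10.
No new states can be added; the closed set is {1, 4, 5, 6, 8, 10, 11, 12, 13, 15}.

{1, 4, 5, 6, 8, 10, 11, 12, 13, 15}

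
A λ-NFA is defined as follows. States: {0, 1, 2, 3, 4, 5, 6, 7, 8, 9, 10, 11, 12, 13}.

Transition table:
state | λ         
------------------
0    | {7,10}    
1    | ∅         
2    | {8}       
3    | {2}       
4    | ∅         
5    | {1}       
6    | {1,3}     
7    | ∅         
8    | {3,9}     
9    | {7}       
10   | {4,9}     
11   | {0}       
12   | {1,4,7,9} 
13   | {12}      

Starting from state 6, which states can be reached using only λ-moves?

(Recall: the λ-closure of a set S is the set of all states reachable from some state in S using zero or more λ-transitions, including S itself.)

Start with {6}.
From 6 via λ: add 1, 3.
From 3 via λ: add 2.
From 2 via λ: add 8.
From 8 via λ: add 9.
From 9 via λ: add 7.
No new states can be added; the closed set is {1, 2, 3, 6, 7, 8, 9}.

{1, 2, 3, 6, 7, 8, 9}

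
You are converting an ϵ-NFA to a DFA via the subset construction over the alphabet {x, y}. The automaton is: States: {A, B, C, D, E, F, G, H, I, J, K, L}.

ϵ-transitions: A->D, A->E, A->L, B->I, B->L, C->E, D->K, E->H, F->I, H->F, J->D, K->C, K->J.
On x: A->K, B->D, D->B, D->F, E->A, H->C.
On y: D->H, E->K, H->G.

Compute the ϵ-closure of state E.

Start with {E}.
From E via ϵ: add H.
From H via ϵ: add F.
From F via ϵ: add I.
No new states can be added; the closed set is {E, F, H, I}.

{E, F, H, I}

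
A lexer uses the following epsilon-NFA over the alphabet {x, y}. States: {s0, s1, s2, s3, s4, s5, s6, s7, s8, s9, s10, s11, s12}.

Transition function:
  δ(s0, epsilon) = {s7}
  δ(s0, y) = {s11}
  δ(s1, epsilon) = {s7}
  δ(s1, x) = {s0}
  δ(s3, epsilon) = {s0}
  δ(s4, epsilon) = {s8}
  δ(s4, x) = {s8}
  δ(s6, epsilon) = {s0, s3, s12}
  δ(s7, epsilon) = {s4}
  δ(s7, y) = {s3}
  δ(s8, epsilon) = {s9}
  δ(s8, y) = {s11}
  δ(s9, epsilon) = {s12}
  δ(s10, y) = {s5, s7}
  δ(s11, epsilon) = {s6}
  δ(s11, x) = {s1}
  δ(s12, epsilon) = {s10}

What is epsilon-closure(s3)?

{s0, s3, s4, s7, s8, s9, s10, s12}

Start with {s3}.
From s3 via epsilon: add s0.
From s0 via epsilon: add s7.
From s7 via epsilon: add s4.
From s4 via epsilon: add s8.
From s8 via epsilon: add s9.
From s9 via epsilon: add s12.
From s12 via epsilon: add s10.
No new states can be added; the closed set is {s0, s3, s4, s7, s8, s9, s10, s12}.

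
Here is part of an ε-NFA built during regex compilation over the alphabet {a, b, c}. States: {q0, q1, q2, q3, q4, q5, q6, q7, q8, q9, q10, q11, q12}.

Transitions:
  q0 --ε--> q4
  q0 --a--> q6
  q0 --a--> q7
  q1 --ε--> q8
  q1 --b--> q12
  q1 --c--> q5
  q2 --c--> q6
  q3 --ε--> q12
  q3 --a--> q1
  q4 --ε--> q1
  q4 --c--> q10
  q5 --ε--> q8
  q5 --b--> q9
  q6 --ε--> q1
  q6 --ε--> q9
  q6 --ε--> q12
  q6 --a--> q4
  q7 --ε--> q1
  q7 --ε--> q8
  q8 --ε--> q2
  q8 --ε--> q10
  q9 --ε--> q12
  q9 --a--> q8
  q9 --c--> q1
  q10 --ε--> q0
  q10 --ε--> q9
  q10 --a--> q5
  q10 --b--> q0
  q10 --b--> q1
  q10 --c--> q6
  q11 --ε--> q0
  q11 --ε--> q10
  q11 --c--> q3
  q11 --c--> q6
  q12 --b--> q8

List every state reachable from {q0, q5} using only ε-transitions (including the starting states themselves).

{q0, q1, q2, q4, q5, q8, q9, q10, q12}

Start with {q0, q5}.
From q0 via ε: add q4.
From q5 via ε: add q8.
From q4 via ε: add q1.
From q8 via ε: add q2, q10.
From q10 via ε: add q9.
From q9 via ε: add q12.
No new states can be added; the closed set is {q0, q1, q2, q4, q5, q8, q9, q10, q12}.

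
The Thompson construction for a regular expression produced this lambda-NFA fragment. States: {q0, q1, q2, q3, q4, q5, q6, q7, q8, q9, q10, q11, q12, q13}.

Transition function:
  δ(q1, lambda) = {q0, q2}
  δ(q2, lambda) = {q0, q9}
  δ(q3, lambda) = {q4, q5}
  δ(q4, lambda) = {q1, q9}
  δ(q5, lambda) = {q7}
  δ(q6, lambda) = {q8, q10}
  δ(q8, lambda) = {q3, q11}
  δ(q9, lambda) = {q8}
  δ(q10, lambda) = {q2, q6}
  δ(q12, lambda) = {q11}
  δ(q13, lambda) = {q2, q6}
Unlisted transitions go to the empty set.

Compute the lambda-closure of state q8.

{q0, q1, q2, q3, q4, q5, q7, q8, q9, q11}

Start with {q8}.
From q8 via lambda: add q3, q11.
From q3 via lambda: add q4, q5.
From q4 via lambda: add q1, q9.
From q5 via lambda: add q7.
From q1 via lambda: add q0, q2.
No new states can be added; the closed set is {q0, q1, q2, q3, q4, q5, q7, q8, q9, q11}.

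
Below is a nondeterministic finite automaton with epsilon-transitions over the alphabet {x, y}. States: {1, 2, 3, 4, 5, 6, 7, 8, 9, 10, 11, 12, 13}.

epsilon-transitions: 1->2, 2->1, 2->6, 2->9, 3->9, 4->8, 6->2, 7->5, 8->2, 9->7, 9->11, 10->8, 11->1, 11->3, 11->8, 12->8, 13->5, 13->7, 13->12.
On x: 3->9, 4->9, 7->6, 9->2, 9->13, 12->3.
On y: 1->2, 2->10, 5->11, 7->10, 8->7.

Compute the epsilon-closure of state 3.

{1, 2, 3, 5, 6, 7, 8, 9, 11}

Start with {3}.
From 3 via epsilon: add 9.
From 9 via epsilon: add 7, 11.
From 7 via epsilon: add 5.
From 11 via epsilon: add 1, 8.
From 1 via epsilon: add 2.
From 2 via epsilon: add 6.
No new states can be added; the closed set is {1, 2, 3, 5, 6, 7, 8, 9, 11}.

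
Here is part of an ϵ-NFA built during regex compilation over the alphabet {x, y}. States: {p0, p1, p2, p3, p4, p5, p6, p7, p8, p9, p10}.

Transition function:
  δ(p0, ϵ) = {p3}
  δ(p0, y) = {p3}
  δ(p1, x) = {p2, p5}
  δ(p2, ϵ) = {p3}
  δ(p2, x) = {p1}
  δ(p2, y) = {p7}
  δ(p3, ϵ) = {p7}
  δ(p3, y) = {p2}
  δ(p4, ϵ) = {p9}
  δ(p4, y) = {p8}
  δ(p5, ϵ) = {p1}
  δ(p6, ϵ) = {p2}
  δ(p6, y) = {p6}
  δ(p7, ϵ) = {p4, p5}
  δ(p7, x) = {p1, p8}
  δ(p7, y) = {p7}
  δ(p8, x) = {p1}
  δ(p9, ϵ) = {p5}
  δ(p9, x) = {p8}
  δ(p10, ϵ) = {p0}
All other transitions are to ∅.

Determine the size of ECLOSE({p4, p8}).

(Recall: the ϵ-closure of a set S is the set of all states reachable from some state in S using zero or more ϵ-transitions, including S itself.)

5

Start with {p4, p8}.
From p4 via ϵ: add p9.
From p9 via ϵ: add p5.
From p5 via ϵ: add p1.
ϵ-closure = {p1, p4, p5, p8, p9}, which has 5 states.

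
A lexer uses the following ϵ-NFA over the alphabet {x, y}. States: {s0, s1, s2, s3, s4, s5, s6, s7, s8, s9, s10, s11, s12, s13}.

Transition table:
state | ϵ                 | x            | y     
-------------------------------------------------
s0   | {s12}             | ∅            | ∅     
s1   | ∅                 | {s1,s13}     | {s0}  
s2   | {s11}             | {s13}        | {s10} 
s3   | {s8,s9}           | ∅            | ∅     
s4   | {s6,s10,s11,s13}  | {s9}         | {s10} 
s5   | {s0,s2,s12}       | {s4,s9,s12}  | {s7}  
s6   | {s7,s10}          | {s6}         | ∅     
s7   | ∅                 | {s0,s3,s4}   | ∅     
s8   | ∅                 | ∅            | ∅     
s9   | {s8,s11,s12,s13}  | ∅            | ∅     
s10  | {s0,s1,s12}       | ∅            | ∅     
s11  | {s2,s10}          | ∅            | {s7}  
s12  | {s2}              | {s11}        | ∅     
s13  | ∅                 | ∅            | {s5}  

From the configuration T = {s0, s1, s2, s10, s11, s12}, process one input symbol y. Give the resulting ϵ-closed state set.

{s0, s1, s2, s7, s10, s11, s12}

s1 on y → {s0}.
s2 on y → {s10}.
s11 on y → {s7}.
No y-transition from s0, s10, s12.
Union after reading y: {s0, s7, s10}.
Now take the ϵ-closure:
From s0 via ϵ: add s12.
From s10 via ϵ: add s1.
From s12 via ϵ: add s2.
From s2 via ϵ: add s11.
No new states can be added; the closed set is {s0, s1, s2, s7, s10, s11, s12}.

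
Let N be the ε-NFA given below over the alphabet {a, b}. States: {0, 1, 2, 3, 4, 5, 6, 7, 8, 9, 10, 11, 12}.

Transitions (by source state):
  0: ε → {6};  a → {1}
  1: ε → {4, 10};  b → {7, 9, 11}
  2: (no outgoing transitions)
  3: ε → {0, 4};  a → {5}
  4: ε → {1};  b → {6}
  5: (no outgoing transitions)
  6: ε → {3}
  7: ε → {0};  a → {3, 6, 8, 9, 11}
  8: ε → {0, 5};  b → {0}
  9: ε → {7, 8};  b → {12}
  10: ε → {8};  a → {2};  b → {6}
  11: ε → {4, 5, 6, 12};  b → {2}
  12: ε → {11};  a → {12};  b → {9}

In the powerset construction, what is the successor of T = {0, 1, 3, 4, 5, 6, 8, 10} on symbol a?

0 on a → {1}.
3 on a → {5}.
10 on a → {2}.
No a-transition from 1, 4, 5, 6, 8.
Union after reading a: {1, 2, 5}.
Now take the ε-closure:
From 1 via ε: add 4, 10.
From 10 via ε: add 8.
From 8 via ε: add 0.
From 0 via ε: add 6.
From 6 via ε: add 3.
No new states can be added; the closed set is {0, 1, 2, 3, 4, 5, 6, 8, 10}.

{0, 1, 2, 3, 4, 5, 6, 8, 10}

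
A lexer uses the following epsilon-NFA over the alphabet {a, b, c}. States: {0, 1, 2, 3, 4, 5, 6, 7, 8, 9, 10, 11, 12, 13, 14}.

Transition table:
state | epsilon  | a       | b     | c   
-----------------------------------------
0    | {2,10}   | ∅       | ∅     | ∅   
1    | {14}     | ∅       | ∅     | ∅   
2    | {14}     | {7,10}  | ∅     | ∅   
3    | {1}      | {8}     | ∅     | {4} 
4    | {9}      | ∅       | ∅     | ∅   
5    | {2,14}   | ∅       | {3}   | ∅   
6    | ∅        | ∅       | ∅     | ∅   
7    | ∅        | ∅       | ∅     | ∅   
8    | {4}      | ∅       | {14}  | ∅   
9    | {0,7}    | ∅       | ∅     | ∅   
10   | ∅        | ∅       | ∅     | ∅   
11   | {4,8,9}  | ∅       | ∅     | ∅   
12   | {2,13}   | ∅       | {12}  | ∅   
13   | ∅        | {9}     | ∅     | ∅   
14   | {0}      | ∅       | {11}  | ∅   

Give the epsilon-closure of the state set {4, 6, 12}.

{0, 2, 4, 6, 7, 9, 10, 12, 13, 14}

Start with {4, 6, 12}.
From 4 via epsilon: add 9.
From 12 via epsilon: add 2, 13.
From 2 via epsilon: add 14.
From 9 via epsilon: add 0, 7.
From 0 via epsilon: add 10.
No new states can be added; the closed set is {0, 2, 4, 6, 7, 9, 10, 12, 13, 14}.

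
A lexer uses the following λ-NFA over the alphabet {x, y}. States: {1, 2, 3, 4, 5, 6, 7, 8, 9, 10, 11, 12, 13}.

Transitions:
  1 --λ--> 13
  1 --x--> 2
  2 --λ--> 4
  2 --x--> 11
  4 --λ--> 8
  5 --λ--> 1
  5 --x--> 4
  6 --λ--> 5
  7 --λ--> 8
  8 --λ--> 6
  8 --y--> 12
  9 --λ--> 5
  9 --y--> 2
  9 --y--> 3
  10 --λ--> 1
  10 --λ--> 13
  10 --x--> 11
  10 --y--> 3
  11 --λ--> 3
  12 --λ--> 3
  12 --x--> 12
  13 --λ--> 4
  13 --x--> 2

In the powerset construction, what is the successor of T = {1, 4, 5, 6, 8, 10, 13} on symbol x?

{1, 2, 3, 4, 5, 6, 8, 11, 13}

1 on x → {2}.
5 on x → {4}.
10 on x → {11}.
13 on x → {2}.
No x-transition from 4, 6, 8.
Union after reading x: {2, 4, 11}.
Now take the λ-closure:
From 4 via λ: add 8.
From 11 via λ: add 3.
From 8 via λ: add 6.
From 6 via λ: add 5.
From 5 via λ: add 1.
From 1 via λ: add 13.
No new states can be added; the closed set is {1, 2, 3, 4, 5, 6, 8, 11, 13}.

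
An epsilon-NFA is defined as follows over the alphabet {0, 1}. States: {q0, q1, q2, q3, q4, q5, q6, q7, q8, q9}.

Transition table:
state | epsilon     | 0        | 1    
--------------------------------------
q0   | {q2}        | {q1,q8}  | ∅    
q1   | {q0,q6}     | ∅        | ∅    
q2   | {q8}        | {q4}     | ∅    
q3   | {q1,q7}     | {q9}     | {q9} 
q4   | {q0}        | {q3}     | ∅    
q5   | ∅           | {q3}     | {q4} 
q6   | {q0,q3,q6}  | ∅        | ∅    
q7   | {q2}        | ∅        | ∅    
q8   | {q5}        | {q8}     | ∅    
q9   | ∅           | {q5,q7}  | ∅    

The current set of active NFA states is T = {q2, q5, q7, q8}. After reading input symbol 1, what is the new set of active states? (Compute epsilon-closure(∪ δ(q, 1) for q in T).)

{q0, q2, q4, q5, q8}

q5 on 1 → {q4}.
No 1-transition from q2, q7, q8.
Union after reading 1: {q4}.
Now take the epsilon-closure:
From q4 via epsilon: add q0.
From q0 via epsilon: add q2.
From q2 via epsilon: add q8.
From q8 via epsilon: add q5.
No new states can be added; the closed set is {q0, q2, q4, q5, q8}.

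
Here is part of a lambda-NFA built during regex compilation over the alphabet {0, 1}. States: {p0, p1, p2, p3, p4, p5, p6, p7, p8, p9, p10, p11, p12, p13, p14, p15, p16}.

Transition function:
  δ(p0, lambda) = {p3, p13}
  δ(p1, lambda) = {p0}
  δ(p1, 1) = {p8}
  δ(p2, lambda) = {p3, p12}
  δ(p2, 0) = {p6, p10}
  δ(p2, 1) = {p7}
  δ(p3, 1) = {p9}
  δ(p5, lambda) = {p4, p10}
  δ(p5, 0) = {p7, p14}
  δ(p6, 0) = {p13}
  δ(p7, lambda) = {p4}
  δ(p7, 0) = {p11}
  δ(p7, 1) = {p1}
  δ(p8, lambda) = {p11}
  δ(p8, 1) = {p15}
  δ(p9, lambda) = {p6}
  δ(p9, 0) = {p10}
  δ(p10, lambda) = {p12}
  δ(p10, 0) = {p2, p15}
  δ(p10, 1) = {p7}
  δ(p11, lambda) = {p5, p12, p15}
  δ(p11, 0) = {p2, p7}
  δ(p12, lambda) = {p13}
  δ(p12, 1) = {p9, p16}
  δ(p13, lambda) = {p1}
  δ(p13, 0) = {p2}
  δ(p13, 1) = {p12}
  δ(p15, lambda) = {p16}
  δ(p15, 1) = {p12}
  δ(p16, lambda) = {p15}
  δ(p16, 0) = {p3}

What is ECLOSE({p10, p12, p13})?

{p0, p1, p3, p10, p12, p13}

Start with {p10, p12, p13}.
From p13 via lambda: add p1.
From p1 via lambda: add p0.
From p0 via lambda: add p3.
No new states can be added; the closed set is {p0, p1, p3, p10, p12, p13}.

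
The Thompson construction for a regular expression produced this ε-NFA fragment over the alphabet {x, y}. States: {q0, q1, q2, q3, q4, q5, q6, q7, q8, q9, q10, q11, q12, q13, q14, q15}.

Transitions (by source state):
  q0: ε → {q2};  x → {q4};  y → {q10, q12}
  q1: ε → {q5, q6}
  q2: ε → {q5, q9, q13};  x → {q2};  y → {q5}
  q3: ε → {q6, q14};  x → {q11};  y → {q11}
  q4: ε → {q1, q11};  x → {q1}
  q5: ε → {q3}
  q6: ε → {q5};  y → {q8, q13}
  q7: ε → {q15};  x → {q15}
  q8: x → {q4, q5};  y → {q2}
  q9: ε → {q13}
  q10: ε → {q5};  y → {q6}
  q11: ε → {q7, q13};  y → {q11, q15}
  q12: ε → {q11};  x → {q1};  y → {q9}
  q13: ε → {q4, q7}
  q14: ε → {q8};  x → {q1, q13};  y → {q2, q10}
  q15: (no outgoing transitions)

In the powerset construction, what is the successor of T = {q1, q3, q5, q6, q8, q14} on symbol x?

{q1, q3, q4, q5, q6, q7, q8, q11, q13, q14, q15}

q3 on x → {q11}.
q8 on x → {q4, q5}.
q14 on x → {q1, q13}.
No x-transition from q1, q5, q6.
Union after reading x: {q1, q4, q5, q11, q13}.
Now take the ε-closure:
From q1 via ε: add q6.
From q5 via ε: add q3.
From q11 via ε: add q7.
From q3 via ε: add q14.
From q7 via ε: add q15.
From q14 via ε: add q8.
No new states can be added; the closed set is {q1, q3, q4, q5, q6, q7, q8, q11, q13, q14, q15}.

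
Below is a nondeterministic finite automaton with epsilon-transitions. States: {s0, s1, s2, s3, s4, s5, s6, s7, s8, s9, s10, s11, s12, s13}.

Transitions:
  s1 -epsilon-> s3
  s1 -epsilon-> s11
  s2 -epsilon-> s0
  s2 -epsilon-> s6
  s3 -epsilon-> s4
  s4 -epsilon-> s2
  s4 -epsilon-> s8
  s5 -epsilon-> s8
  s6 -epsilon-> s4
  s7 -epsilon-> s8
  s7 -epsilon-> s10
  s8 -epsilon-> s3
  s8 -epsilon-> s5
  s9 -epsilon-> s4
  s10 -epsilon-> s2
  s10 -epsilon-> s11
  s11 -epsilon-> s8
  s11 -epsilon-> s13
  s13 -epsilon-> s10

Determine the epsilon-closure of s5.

{s0, s2, s3, s4, s5, s6, s8}

Start with {s5}.
From s5 via epsilon: add s8.
From s8 via epsilon: add s3.
From s3 via epsilon: add s4.
From s4 via epsilon: add s2.
From s2 via epsilon: add s0, s6.
No new states can be added; the closed set is {s0, s2, s3, s4, s5, s6, s8}.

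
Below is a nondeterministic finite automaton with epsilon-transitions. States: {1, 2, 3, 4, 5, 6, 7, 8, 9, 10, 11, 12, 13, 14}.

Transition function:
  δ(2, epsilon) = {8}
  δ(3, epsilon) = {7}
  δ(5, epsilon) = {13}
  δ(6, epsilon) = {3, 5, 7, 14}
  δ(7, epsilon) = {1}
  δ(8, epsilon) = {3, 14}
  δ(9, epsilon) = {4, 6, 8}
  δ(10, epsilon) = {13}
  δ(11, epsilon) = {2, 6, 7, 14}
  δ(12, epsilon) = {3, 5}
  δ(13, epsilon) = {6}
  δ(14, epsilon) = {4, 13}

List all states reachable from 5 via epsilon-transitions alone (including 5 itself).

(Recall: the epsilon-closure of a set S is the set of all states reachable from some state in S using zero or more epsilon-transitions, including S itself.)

{1, 3, 4, 5, 6, 7, 13, 14}

Start with {5}.
From 5 via epsilon: add 13.
From 13 via epsilon: add 6.
From 6 via epsilon: add 3, 7, 14.
From 7 via epsilon: add 1.
From 14 via epsilon: add 4.
No new states can be added; the closed set is {1, 3, 4, 5, 6, 7, 13, 14}.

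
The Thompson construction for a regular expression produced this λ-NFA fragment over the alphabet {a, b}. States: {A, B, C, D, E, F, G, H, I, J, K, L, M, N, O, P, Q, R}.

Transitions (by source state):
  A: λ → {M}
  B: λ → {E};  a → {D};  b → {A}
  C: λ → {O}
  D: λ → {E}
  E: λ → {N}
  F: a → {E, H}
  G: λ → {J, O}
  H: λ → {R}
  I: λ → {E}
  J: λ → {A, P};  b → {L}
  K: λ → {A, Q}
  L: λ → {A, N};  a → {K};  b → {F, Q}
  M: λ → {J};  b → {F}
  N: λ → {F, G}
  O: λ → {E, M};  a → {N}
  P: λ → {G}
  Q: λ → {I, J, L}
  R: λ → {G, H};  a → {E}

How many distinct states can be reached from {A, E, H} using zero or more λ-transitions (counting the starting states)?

11

Start with {A, E, H}.
From A via λ: add M.
From E via λ: add N.
From H via λ: add R.
From M via λ: add J.
From N via λ: add F, G.
From G via λ: add O.
From J via λ: add P.
λ-closure = {A, E, F, G, H, J, M, N, O, P, R}, which has 11 states.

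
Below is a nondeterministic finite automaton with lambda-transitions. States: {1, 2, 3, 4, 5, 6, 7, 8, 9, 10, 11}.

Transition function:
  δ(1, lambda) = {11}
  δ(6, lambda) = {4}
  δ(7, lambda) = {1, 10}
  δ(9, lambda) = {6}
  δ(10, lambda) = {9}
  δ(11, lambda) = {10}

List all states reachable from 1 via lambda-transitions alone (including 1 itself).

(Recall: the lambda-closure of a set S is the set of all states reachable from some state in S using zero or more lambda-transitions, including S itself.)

Start with {1}.
From 1 via lambda: add 11.
From 11 via lambda: add 10.
From 10 via lambda: add 9.
From 9 via lambda: add 6.
From 6 via lambda: add 4.
No new states can be added; the closed set is {1, 4, 6, 9, 10, 11}.

{1, 4, 6, 9, 10, 11}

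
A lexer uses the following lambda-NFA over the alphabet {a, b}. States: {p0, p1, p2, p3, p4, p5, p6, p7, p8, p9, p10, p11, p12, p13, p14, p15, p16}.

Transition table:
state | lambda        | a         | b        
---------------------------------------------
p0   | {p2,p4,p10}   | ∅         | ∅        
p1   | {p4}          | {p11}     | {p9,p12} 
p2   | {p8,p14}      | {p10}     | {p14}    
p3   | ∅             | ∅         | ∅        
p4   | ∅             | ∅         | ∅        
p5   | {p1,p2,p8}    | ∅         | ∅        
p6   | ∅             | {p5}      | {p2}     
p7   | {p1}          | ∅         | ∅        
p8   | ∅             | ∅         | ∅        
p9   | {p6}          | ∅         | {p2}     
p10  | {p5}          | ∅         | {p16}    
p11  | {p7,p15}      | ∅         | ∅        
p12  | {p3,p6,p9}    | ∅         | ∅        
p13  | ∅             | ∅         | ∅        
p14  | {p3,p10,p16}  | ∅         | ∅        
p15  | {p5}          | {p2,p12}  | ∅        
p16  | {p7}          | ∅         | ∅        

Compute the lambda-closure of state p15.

{p1, p2, p3, p4, p5, p7, p8, p10, p14, p15, p16}

Start with {p15}.
From p15 via lambda: add p5.
From p5 via lambda: add p1, p2, p8.
From p1 via lambda: add p4.
From p2 via lambda: add p14.
From p14 via lambda: add p3, p10, p16.
From p16 via lambda: add p7.
No new states can be added; the closed set is {p1, p2, p3, p4, p5, p7, p8, p10, p14, p15, p16}.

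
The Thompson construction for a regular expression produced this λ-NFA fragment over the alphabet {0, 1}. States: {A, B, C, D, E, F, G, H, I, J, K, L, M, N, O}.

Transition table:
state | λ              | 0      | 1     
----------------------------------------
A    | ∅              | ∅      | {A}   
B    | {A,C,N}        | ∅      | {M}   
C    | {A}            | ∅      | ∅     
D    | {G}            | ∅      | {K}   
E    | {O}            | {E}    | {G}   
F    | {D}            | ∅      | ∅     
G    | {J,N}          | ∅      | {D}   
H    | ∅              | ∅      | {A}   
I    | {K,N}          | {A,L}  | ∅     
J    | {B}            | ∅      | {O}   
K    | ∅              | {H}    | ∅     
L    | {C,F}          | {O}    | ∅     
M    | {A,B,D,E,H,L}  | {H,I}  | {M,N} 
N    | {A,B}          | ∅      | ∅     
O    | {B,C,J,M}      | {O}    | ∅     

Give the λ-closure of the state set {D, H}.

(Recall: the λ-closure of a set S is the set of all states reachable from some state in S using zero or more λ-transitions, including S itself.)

Start with {D, H}.
From D via λ: add G.
From G via λ: add J, N.
From J via λ: add B.
From N via λ: add A.
From B via λ: add C.
No new states can be added; the closed set is {A, B, C, D, G, H, J, N}.

{A, B, C, D, G, H, J, N}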